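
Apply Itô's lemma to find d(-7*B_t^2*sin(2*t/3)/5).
d(-7*B_t^2*sin(2*t/3)/5) = (-14*B_t^2*cos(2*t/3)/15 - 7*sin(2*t/3)/5) dt + (-14*B_t*sin(2*t/3)/5) dB_t

Itô's formula for f(t, x): d f(t, B_t) = (f_t + (1/2) f_xx) dt + f_x dB_t. Compute partials of f(t, x) = -7*x^2*sin(2*t/3)/5:
  f_t(t,x)  = -14*x^2*cos(2*t/3)/15
  f_x(t,x)  = -14*x*sin(2*t/3)/5
  f_xx(t,x) = -14*sin(2*t/3)/5
Assemble drift = f_t + (1/2) f_xx = -14*x^2*cos(2*t/3)/15 - 7*sin(2*t/3)/5 and diffusion = f_x = -14*x*sin(2*t/3)/5. Substituting x = B_t:
  d(-7*B_t^2*sin(2*t/3)/5) = (-14*B_t^2*cos(2*t/3)/15 - 7*sin(2*t/3)/5) dt + (-14*B_t*sin(2*t/3)/5) dB_t.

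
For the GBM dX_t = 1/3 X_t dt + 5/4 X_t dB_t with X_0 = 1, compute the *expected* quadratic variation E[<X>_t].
E[<X>_t] = 75*exp(107*t/48)/107 - 75/107

<X>_t = int_0^t ((5/4) * X_s)^2 ds. Taking expectation inside the integral: E[<X>_t] = (5/4)^2 * int_0^t E[X_s^2] ds. For GBM, E[X_s^2] = x_0^2 * exp((2 mu + sigma^2) s). Integrating:
  E[<X>_t] = (5/4)^2 * 1^2 * (exp((2*(1/3) + (5/4)^2) t) - 1) / (2*(1/3) + (5/4)^2)
           = (5/4)^2 * 1^2 * (exp((107/48) t) - 1) / (107/48) = 75*exp(107*t/48)/107 - 75/107.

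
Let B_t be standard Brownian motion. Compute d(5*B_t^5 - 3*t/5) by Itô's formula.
d(5*B_t^5 - 3*t/5) = (50*B_t^3 - 3/5) dt + (25*B_t^4) dB_t

Itô's formula for f(t, x): d f(t, B_t) = (f_t + (1/2) f_xx) dt + f_x dB_t. Compute partials of f(t, x) = -3*t/5 + 5*x^5:
  f_t(t,x)  = -3/5
  f_x(t,x)  = 25*x^4
  f_xx(t,x) = 100*x^3
Assemble drift = f_t + (1/2) f_xx = 50*x^3 - 3/5 and diffusion = f_x = 25*x^4. Substituting x = B_t:
  d(5*B_t^5 - 3*t/5) = (50*B_t^3 - 3/5) dt + (25*B_t^4) dB_t.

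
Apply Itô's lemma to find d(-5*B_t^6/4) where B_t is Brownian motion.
d(-5*B_t^6/4) = (-75*B_t^4/4) dt + (-15*B_t^5/2) dB_t

Itô's formula for f(B_t) gives d f(B_t) = f'(B_t) dB_t + (1/2) f''(B_t) dt. Compute derivatives of f(x) = -5*x^6/4:
  f'(x)  = -15*x^5/2
  f''(x) = -75*x^4/2
Substitute x = B_t and multiply the f'' term by 1/2:
  drift     = (1/2) * (-75*x^4/2) evaluated at B_t = -75*B_t^4/4
  diffusion = (-15*x^5/2) evaluated at B_t = -15*B_t^5/2
Therefore d(-5*B_t^6/4) = (-75*B_t^4/4) dt + (-15*B_t^5/2) dB_t.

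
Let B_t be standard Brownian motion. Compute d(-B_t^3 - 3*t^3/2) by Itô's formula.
d(-B_t^3 - 3*t^3/2) = (-3*B_t - 9*t^2/2) dt + (-3*B_t^2) dB_t

Itô's formula for f(t, x): d f(t, B_t) = (f_t + (1/2) f_xx) dt + f_x dB_t. Compute partials of f(t, x) = -3*t^3/2 - x^3:
  f_t(t,x)  = -9*t^2/2
  f_x(t,x)  = -3*x^2
  f_xx(t,x) = -6*x
Assemble drift = f_t + (1/2) f_xx = -9*t^2/2 - 3*x and diffusion = f_x = -3*x^2. Substituting x = B_t:
  d(-B_t^3 - 3*t^3/2) = (-3*B_t - 9*t^2/2) dt + (-3*B_t^2) dB_t.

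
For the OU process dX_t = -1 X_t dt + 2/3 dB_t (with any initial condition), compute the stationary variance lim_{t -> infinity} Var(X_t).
lim Var(X_t) = 2/9

The OU SDE dX = -theta X dt + sigma dB admits the integrating factor exp(theta t): d(exp(theta t) X_t) = sigma exp(theta t) dB_t. Integrating from 0 to t gives X_t = x_0 * exp(-theta t) + sigma * int_0^t exp(-theta (t-s)) dB_s for any initial x_0. The Itô integral has variance (by the Itô isometry) sigma^2 * int_0^t exp(-2 theta (t - s)) ds = sigma^2 * (1 - exp(-2 theta t)) / (2 theta), independent of x_0.
With theta = 1, sigma = 2/3:
  Var(X_t) = (2/3)^2 * (1 - exp(-2*1 t)) / (2 * 1) = 2/9 - 2*exp(-2*t)/9.
As t -> infinity, exp(-2*1 t) -> 0, so the stationary variance is sigma^2 / (2 theta) = 2/9.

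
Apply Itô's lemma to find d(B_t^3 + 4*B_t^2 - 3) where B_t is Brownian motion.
d(B_t^3 + 4*B_t^2 - 3) = (3*B_t + 4) dt + (B_t*(3*B_t + 8)) dB_t

Itô's formula for f(B_t) gives d f(B_t) = f'(B_t) dB_t + (1/2) f''(B_t) dt. Compute derivatives of f(x) = x^3 + 4*x^2 - 3:
  f'(x)  = x*(3*x + 8)
  f''(x) = 6*x + 8
Substitute x = B_t and multiply the f'' term by 1/2:
  drift     = (1/2) * (6*x + 8) evaluated at B_t = 3*B_t + 4
  diffusion = (x*(3*x + 8)) evaluated at B_t = B_t*(3*B_t + 8)
Therefore d(B_t^3 + 4*B_t^2 - 3) = (3*B_t + 4) dt + (B_t*(3*B_t + 8)) dB_t.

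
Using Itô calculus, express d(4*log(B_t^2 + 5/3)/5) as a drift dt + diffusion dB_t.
d(4*log(B_t^2 + 5/3)/5) = (12*(5 - 3*B_t^2)/(5*(3*B_t^2 + 5)^2)) dt + (24*B_t/(5*(3*B_t^2 + 5))) dB_t

Itô's formula for f(B_t) gives d f(B_t) = f'(B_t) dB_t + (1/2) f''(B_t) dt. Compute derivatives of f(x) = 4*log(x^2 + 5/3)/5:
  f'(x)  = 24*x/(5*(3*x^2 + 5))
  f''(x) = 24*(5 - 3*x^2)/(5*(3*x^2 + 5)^2)
Substitute x = B_t and multiply the f'' term by 1/2:
  drift     = (1/2) * (24*(5 - 3*x^2)/(5*(3*x^2 + 5)^2)) evaluated at B_t = 12*(5 - 3*B_t^2)/(5*(3*B_t^2 + 5)^2)
  diffusion = (24*x/(5*(3*x^2 + 5))) evaluated at B_t = 24*B_t/(5*(3*B_t^2 + 5))
Therefore d(4*log(B_t^2 + 5/3)/5) = (12*(5 - 3*B_t^2)/(5*(3*B_t^2 + 5)^2)) dt + (24*B_t/(5*(3*B_t^2 + 5))) dB_t.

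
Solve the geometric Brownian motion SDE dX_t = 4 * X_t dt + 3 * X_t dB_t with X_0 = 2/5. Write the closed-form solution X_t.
X_t = 2/5 * exp((-1/2) * t + (3) * B_t)

For GBM dX = mu X dt + sigma X dB with X_0 = x_0, apply Itô to Y = log X: dY = (mu - sigma^2/2) dt + sigma dB, so Y_t = log(x_0) + (mu - sigma^2/2) t + sigma B_t and hence X_t = x_0 * exp((mu - sigma^2/2) t + sigma B_t).
With mu = 4, sigma = 3, x_0 = 2/5, this gives:
  X_t = 2/5 * exp((-1/2) * t + (3) * B_t).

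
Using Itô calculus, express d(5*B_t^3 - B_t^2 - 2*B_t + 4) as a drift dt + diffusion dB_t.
d(5*B_t^3 - B_t^2 - 2*B_t + 4) = (15*B_t - 1) dt + (15*B_t^2 - 2*B_t - 2) dB_t

Itô's formula for f(B_t) gives d f(B_t) = f'(B_t) dB_t + (1/2) f''(B_t) dt. Compute derivatives of f(x) = 5*x^3 - x^2 - 2*x + 4:
  f'(x)  = 15*x^2 - 2*x - 2
  f''(x) = 30*x - 2
Substitute x = B_t and multiply the f'' term by 1/2:
  drift     = (1/2) * (30*x - 2) evaluated at B_t = 15*B_t - 1
  diffusion = (15*x^2 - 2*x - 2) evaluated at B_t = 15*B_t^2 - 2*B_t - 2
Therefore d(5*B_t^3 - B_t^2 - 2*B_t + 4) = (15*B_t - 1) dt + (15*B_t^2 - 2*B_t - 2) dB_t.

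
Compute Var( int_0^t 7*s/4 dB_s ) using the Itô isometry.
Var = 49*t^3/48

The Itô integral of a deterministic integrand f(s) has mean 0 because each increment f(s) * (B_{s+ds} - B_s) has mean 0. By the Itô isometry:
  Var( int_0^t f(s) dB_s ) = E[ (int_0^t f(s) dB_s)^2 ] = int_0^t f(s)^2 ds.
Here f(s) = 7*s/4, so f(s)^2 = 49*s^2/16. Integrate:
  int_0^t (49*s^2/16) ds = 49*t^3/48.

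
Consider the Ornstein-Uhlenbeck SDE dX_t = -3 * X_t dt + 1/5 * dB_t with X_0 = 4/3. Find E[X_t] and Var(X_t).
E[X_t] = 4*exp(-3*t)/3; Var(X_t) = 1/150 - exp(-6*t)/150

The OU SDE dX = -theta X dt + sigma dB admits the integrating factor exp(theta t): d(exp(theta t) X_t) = sigma exp(theta t) dB_t. Integrating from 0 to t:
  X_t = x_0 * exp(-theta t) + sigma * int_0^t exp(-theta (t-s)) dB_s.
The Itô integral has mean 0 and (by the Itô isometry) variance sigma^2 * int_0^t exp(-2 theta (t - s)) ds = sigma^2 * (1 - exp(-2 theta t)) / (2 theta).
With theta = 3, sigma = 1/5, x_0 = 4/3:
  E[X_t] = 4/3 * exp(-3 t) = 4*exp(-3*t)/3
  Var(X_t) = (1/5)^2 * (1 - exp(-2*3 t)) / (2 * 3) = 1/150 - exp(-6*t)/150.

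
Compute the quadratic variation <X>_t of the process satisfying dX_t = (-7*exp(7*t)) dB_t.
<X>_t = 7*exp(14*t)/2 - 7/2

For an Itô process dX_t = a(t) dt + b(t) dB_t, the quadratic variation is <X>_t = int_0^t b(s)^2 ds (the drift term does not contribute). Here b(s) = -7*exp(7*s), so
  b(s)^2 = 49*exp(14*s).
Integrating from 0 to t:
  <X>_t = int_0^t (49*exp(14*s)) ds = 7*exp(14*t)/2 - 7/2.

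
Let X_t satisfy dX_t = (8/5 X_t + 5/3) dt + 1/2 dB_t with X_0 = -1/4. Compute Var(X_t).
Var(X_t) = 5*exp(16*t/5)/64 - 5/64

The variance V(t) = Var(X_t) satisfies V'(t) = 2 a V(t) + c^2 with V(0) = 0 (drift coefficient is linear in X, diffusion is constant). With a = 8/5, c = 1/2, the solution is
  V(t) = (c^2 / (2 a)) * (exp(2 a t) - 1)
       = ((1/2)^2 / (2*(8/5))) * (exp((16/5) t) - 1)
       = 5*exp(16*t/5)/64 - 5/64.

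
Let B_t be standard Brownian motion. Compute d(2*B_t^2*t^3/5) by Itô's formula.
d(2*B_t^2*t^3/5) = (2*t^2*(3*B_t^2 + t)/5) dt + (4*B_t*t^3/5) dB_t

Itô's formula for f(t, x): d f(t, B_t) = (f_t + (1/2) f_xx) dt + f_x dB_t. Compute partials of f(t, x) = 2*t^3*x^2/5:
  f_t(t,x)  = 6*t^2*x^2/5
  f_x(t,x)  = 4*t^3*x/5
  f_xx(t,x) = 4*t^3/5
Assemble drift = f_t + (1/2) f_xx = 2*t^2*(t + 3*x^2)/5 and diffusion = f_x = 4*t^3*x/5. Substituting x = B_t:
  d(2*B_t^2*t^3/5) = (2*t^2*(3*B_t^2 + t)/5) dt + (4*B_t*t^3/5) dB_t.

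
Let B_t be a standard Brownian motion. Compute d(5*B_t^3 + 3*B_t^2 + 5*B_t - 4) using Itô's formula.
d(5*B_t^3 + 3*B_t^2 + 5*B_t - 4) = (15*B_t + 3) dt + (15*B_t^2 + 6*B_t + 5) dB_t

Itô's formula for f(B_t) gives d f(B_t) = f'(B_t) dB_t + (1/2) f''(B_t) dt. Compute derivatives of f(x) = 5*x^3 + 3*x^2 + 5*x - 4:
  f'(x)  = 15*x^2 + 6*x + 5
  f''(x) = 30*x + 6
Substitute x = B_t and multiply the f'' term by 1/2:
  drift     = (1/2) * (30*x + 6) evaluated at B_t = 15*B_t + 3
  diffusion = (15*x^2 + 6*x + 5) evaluated at B_t = 15*B_t^2 + 6*B_t + 5
Therefore d(5*B_t^3 + 3*B_t^2 + 5*B_t - 4) = (15*B_t + 3) dt + (15*B_t^2 + 6*B_t + 5) dB_t.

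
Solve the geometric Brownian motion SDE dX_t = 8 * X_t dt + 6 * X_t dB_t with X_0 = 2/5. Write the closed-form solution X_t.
X_t = 2/5 * exp((-10) * t + (6) * B_t)

For GBM dX = mu X dt + sigma X dB with X_0 = x_0, apply Itô to Y = log X: dY = (mu - sigma^2/2) dt + sigma dB, so Y_t = log(x_0) + (mu - sigma^2/2) t + sigma B_t and hence X_t = x_0 * exp((mu - sigma^2/2) t + sigma B_t).
With mu = 8, sigma = 6, x_0 = 2/5, this gives:
  X_t = 2/5 * exp((-10) * t + (6) * B_t).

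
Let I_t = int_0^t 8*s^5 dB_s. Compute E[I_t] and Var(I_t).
E[I_t] = 0; Var(I_t) = 64*t^11/11

The Itô integral of a deterministic integrand f(s) has mean 0 because each increment f(s) * (B_{s+ds} - B_s) has mean 0. By the Itô isometry:
  Var( int_0^t f(s) dB_s ) = E[ (int_0^t f(s) dB_s)^2 ] = int_0^t f(s)^2 ds.
Here f(s) = 8*s^5, so f(s)^2 = 64*s^10. Integrate:
  int_0^t (64*s^10) ds = 64*t^11/11.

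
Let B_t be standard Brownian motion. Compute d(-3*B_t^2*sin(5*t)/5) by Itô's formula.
d(-3*B_t^2*sin(5*t)/5) = (-3*B_t^2*cos(5*t) - 3*sin(5*t)/5) dt + (-6*B_t*sin(5*t)/5) dB_t

Itô's formula for f(t, x): d f(t, B_t) = (f_t + (1/2) f_xx) dt + f_x dB_t. Compute partials of f(t, x) = -3*x^2*sin(5*t)/5:
  f_t(t,x)  = -3*x^2*cos(5*t)
  f_x(t,x)  = -6*x*sin(5*t)/5
  f_xx(t,x) = -6*sin(5*t)/5
Assemble drift = f_t + (1/2) f_xx = -3*x^2*cos(5*t) - 3*sin(5*t)/5 and diffusion = f_x = -6*x*sin(5*t)/5. Substituting x = B_t:
  d(-3*B_t^2*sin(5*t)/5) = (-3*B_t^2*cos(5*t) - 3*sin(5*t)/5) dt + (-6*B_t*sin(5*t)/5) dB_t.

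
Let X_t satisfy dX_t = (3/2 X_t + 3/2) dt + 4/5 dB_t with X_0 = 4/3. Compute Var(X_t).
Var(X_t) = 16*exp(3*t)/75 - 16/75

The variance V(t) = Var(X_t) satisfies V'(t) = 2 a V(t) + c^2 with V(0) = 0 (drift coefficient is linear in X, diffusion is constant). With a = 3/2, c = 4/5, the solution is
  V(t) = (c^2 / (2 a)) * (exp(2 a t) - 1)
       = ((4/5)^2 / (2*(3/2))) * (exp(3 t) - 1)
       = 16*exp(3*t)/75 - 16/75.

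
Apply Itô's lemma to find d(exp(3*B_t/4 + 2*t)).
d(exp(3*B_t/4 + 2*t)) = (73*exp(3*B_t/4 + 2*t)/32) dt + (3*exp(3*B_t/4 + 2*t)/4) dB_t

Itô's formula for f(t, x): d f(t, B_t) = (f_t + (1/2) f_xx) dt + f_x dB_t. Compute partials of f(t, x) = exp(2*t + 3*x/4):
  f_t(t,x)  = 2*exp(2*t + 3*x/4)
  f_x(t,x)  = 3*exp(2*t + 3*x/4)/4
  f_xx(t,x) = 9*exp(2*t + 3*x/4)/16
Assemble drift = f_t + (1/2) f_xx = 73*exp(2*t + 3*x/4)/32 and diffusion = f_x = 3*exp(2*t + 3*x/4)/4. Substituting x = B_t:
  d(exp(3*B_t/4 + 2*t)) = (73*exp(3*B_t/4 + 2*t)/32) dt + (3*exp(3*B_t/4 + 2*t)/4) dB_t.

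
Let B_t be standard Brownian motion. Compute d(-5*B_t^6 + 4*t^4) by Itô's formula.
d(-5*B_t^6 + 4*t^4) = (-75*B_t^4 + 16*t^3) dt + (-30*B_t^5) dB_t

Itô's formula for f(t, x): d f(t, B_t) = (f_t + (1/2) f_xx) dt + f_x dB_t. Compute partials of f(t, x) = 4*t^4 - 5*x^6:
  f_t(t,x)  = 16*t^3
  f_x(t,x)  = -30*x^5
  f_xx(t,x) = -150*x^4
Assemble drift = f_t + (1/2) f_xx = 16*t^3 - 75*x^4 and diffusion = f_x = -30*x^5. Substituting x = B_t:
  d(-5*B_t^6 + 4*t^4) = (-75*B_t^4 + 16*t^3) dt + (-30*B_t^5) dB_t.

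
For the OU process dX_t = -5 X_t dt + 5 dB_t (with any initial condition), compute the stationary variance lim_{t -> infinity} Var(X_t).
lim Var(X_t) = 5/2

The OU SDE dX = -theta X dt + sigma dB admits the integrating factor exp(theta t): d(exp(theta t) X_t) = sigma exp(theta t) dB_t. Integrating from 0 to t gives X_t = x_0 * exp(-theta t) + sigma * int_0^t exp(-theta (t-s)) dB_s for any initial x_0. The Itô integral has variance (by the Itô isometry) sigma^2 * int_0^t exp(-2 theta (t - s)) ds = sigma^2 * (1 - exp(-2 theta t)) / (2 theta), independent of x_0.
With theta = 5, sigma = 5:
  Var(X_t) = (5)^2 * (1 - exp(-2*5 t)) / (2 * 5) = 5/2 - 5*exp(-10*t)/2.
As t -> infinity, exp(-2*5 t) -> 0, so the stationary variance is sigma^2 / (2 theta) = 5/2.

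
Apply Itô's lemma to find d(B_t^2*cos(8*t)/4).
d(B_t^2*cos(8*t)/4) = (-2*B_t^2*sin(8*t) + cos(8*t)/4) dt + (B_t*cos(8*t)/2) dB_t

Itô's formula for f(t, x): d f(t, B_t) = (f_t + (1/2) f_xx) dt + f_x dB_t. Compute partials of f(t, x) = x^2*cos(8*t)/4:
  f_t(t,x)  = -2*x^2*sin(8*t)
  f_x(t,x)  = x*cos(8*t)/2
  f_xx(t,x) = cos(8*t)/2
Assemble drift = f_t + (1/2) f_xx = -2*x^2*sin(8*t) + cos(8*t)/4 and diffusion = f_x = x*cos(8*t)/2. Substituting x = B_t:
  d(B_t^2*cos(8*t)/4) = (-2*B_t^2*sin(8*t) + cos(8*t)/4) dt + (B_t*cos(8*t)/2) dB_t.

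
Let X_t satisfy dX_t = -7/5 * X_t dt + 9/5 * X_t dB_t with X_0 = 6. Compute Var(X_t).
Var(X_t) = (36*exp(81*t/25) - 36)*exp(-14*t/5)

For GBM dX = mu X dt + sigma X dB with X_0 = x_0, apply Itô to Y = log X: dY = (mu - sigma^2/2) dt + sigma dB, so Y_t = log(x_0) + (mu - sigma^2/2) t + sigma B_t and hence X_t = x_0 * exp((mu - sigma^2/2) t + sigma B_t).
With mu = -7/5, sigma = 9/5, x_0 = 6, this gives:
  X_t = 6 * exp((-151/50) * t + (9/5) * B_t).
Since sigma*B_t ~ Normal(0, sigma^2 t), E[exp(sigma*B_t)] = exp(sigma^2 t / 2); so E[X_t] = x_0 * exp((mu - sigma^2/2) t) * exp(sigma^2 t / 2) = x_0 * exp(mu t) = 6*exp(-7*t/5).
Var(X_t) = E[X_t^2] - (E[X_t])^2 = x_0^2 * exp(2 mu t) * (exp(sigma^2 t) - 1) = (36*exp(81*t/25) - 36)*exp(-14*t/5).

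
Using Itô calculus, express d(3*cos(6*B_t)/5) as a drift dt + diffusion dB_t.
d(3*cos(6*B_t)/5) = (-54*cos(6*B_t)/5) dt + (-18*sin(6*B_t)/5) dB_t

Itô's formula for f(B_t) gives d f(B_t) = f'(B_t) dB_t + (1/2) f''(B_t) dt. Compute derivatives of f(x) = 3*cos(6*x)/5:
  f'(x)  = -18*sin(6*x)/5
  f''(x) = -108*cos(6*x)/5
Substitute x = B_t and multiply the f'' term by 1/2:
  drift     = (1/2) * (-108*cos(6*x)/5) evaluated at B_t = -54*cos(6*B_t)/5
  diffusion = (-18*sin(6*x)/5) evaluated at B_t = -18*sin(6*B_t)/5
Therefore d(3*cos(6*B_t)/5) = (-54*cos(6*B_t)/5) dt + (-18*sin(6*B_t)/5) dB_t.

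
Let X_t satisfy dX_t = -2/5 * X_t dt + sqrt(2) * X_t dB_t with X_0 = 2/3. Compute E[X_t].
E[X_t] = 2*exp(-2*t/5)/3

For GBM dX = mu X dt + sigma X dB with X_0 = x_0, apply Itô to Y = log X: dY = (mu - sigma^2/2) dt + sigma dB, so Y_t = log(x_0) + (mu - sigma^2/2) t + sigma B_t and hence X_t = x_0 * exp((mu - sigma^2/2) t + sigma B_t).
With mu = -2/5, sigma = sqrt(2), x_0 = 2/3, this gives:
  X_t = 2/3 * exp((-7/5) * t + (sqrt(2)) * B_t).
Since sigma*B_t ~ Normal(0, sigma^2 t), E[exp(sigma*B_t)] = exp(sigma^2 t / 2); so E[X_t] = x_0 * exp((mu - sigma^2/2) t) * exp(sigma^2 t / 2) = x_0 * exp(mu t) = 2*exp(-2*t/5)/3.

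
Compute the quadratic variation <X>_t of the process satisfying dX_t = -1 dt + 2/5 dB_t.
<X>_t = 4*t/25

For an Itô process dX_t = a(t) dt + b(t) dB_t, the quadratic variation is <X>_t = int_0^t b(s)^2 ds (the drift term does not contribute). Here b(s) = 2/5, so
  b(s)^2 = 4/25.
Integrating from 0 to t:
  <X>_t = int_0^t (4/25) ds = 4*t/25.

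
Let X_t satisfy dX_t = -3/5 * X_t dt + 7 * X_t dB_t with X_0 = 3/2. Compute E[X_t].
E[X_t] = 3*exp(-3*t/5)/2

For GBM dX = mu X dt + sigma X dB with X_0 = x_0, apply Itô to Y = log X: dY = (mu - sigma^2/2) dt + sigma dB, so Y_t = log(x_0) + (mu - sigma^2/2) t + sigma B_t and hence X_t = x_0 * exp((mu - sigma^2/2) t + sigma B_t).
With mu = -3/5, sigma = 7, x_0 = 3/2, this gives:
  X_t = 3/2 * exp((-251/10) * t + (7) * B_t).
Since sigma*B_t ~ Normal(0, sigma^2 t), E[exp(sigma*B_t)] = exp(sigma^2 t / 2); so E[X_t] = x_0 * exp((mu - sigma^2/2) t) * exp(sigma^2 t / 2) = x_0 * exp(mu t) = 3*exp(-3*t/5)/2.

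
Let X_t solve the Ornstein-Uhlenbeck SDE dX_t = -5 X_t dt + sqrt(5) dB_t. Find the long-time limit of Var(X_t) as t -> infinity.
lim Var(X_t) = 1/2

The OU SDE dX = -theta X dt + sigma dB admits the integrating factor exp(theta t): d(exp(theta t) X_t) = sigma exp(theta t) dB_t. Integrating from 0 to t gives X_t = x_0 * exp(-theta t) + sigma * int_0^t exp(-theta (t-s)) dB_s for any initial x_0. The Itô integral has variance (by the Itô isometry) sigma^2 * int_0^t exp(-2 theta (t - s)) ds = sigma^2 * (1 - exp(-2 theta t)) / (2 theta), independent of x_0.
With theta = 5, sigma = sqrt(5):
  Var(X_t) = (sqrt(5))^2 * (1 - exp(-2*5 t)) / (2 * 5) = 1/2 - exp(-10*t)/2.
As t -> infinity, exp(-2*5 t) -> 0, so the stationary variance is sigma^2 / (2 theta) = 1/2.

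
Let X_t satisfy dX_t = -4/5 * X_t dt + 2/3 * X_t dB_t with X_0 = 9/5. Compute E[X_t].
E[X_t] = 9*exp(-4*t/5)/5

For GBM dX = mu X dt + sigma X dB with X_0 = x_0, apply Itô to Y = log X: dY = (mu - sigma^2/2) dt + sigma dB, so Y_t = log(x_0) + (mu - sigma^2/2) t + sigma B_t and hence X_t = x_0 * exp((mu - sigma^2/2) t + sigma B_t).
With mu = -4/5, sigma = 2/3, x_0 = 9/5, this gives:
  X_t = 9/5 * exp((-46/45) * t + (2/3) * B_t).
Since sigma*B_t ~ Normal(0, sigma^2 t), E[exp(sigma*B_t)] = exp(sigma^2 t / 2); so E[X_t] = x_0 * exp((mu - sigma^2/2) t) * exp(sigma^2 t / 2) = x_0 * exp(mu t) = 9*exp(-4*t/5)/5.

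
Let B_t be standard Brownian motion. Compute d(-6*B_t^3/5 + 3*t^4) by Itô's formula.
d(-6*B_t^3/5 + 3*t^4) = (-18*B_t/5 + 12*t^3) dt + (-18*B_t^2/5) dB_t

Itô's formula for f(t, x): d f(t, B_t) = (f_t + (1/2) f_xx) dt + f_x dB_t. Compute partials of f(t, x) = 3*t^4 - 6*x^3/5:
  f_t(t,x)  = 12*t^3
  f_x(t,x)  = -18*x^2/5
  f_xx(t,x) = -36*x/5
Assemble drift = f_t + (1/2) f_xx = 12*t^3 - 18*x/5 and diffusion = f_x = -18*x^2/5. Substituting x = B_t:
  d(-6*B_t^3/5 + 3*t^4) = (-18*B_t/5 + 12*t^3) dt + (-18*B_t^2/5) dB_t.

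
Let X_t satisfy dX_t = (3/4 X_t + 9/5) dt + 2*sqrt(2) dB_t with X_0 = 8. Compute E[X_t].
E[X_t] = 52*exp(3*t/4)/5 - 12/5

Taking expectations and using E[dB_t] = 0, the mean m(t) = E[X_t] satisfies the ODE m'(t) = a m(t) + b with m(0) = x_0. With a = 3/4, b = 9/5, x_0 = 8, the solution is
  m(t) = x_0 * exp(a t) + (b/a) * (exp(a t) - 1)
       = 8 * exp((3/4) t) + ((9/5)/(3/4)) * (exp((3/4) t) - 1)
       = 52*exp(3*t/4)/5 - 12/5.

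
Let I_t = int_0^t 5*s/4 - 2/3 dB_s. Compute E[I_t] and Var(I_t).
E[I_t] = 0; Var(I_t) = t*(75*t^2 - 120*t + 64)/144

The Itô integral of a deterministic integrand f(s) has mean 0 because each increment f(s) * (B_{s+ds} - B_s) has mean 0. By the Itô isometry:
  Var( int_0^t f(s) dB_s ) = E[ (int_0^t f(s) dB_s)^2 ] = int_0^t f(s)^2 ds.
Here f(s) = 5*s/4 - 2/3, so f(s)^2 = (15*s - 8)^2/144. Integrate:
  int_0^t ((15*s - 8)^2/144) ds = t*(75*t^2 - 120*t + 64)/144.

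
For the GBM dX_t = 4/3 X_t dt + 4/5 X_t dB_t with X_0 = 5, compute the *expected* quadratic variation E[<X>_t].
E[<X>_t] = 150*exp(248*t/75)/31 - 150/31

<X>_t = int_0^t ((4/5) * X_s)^2 ds. Taking expectation inside the integral: E[<X>_t] = (4/5)^2 * int_0^t E[X_s^2] ds. For GBM, E[X_s^2] = x_0^2 * exp((2 mu + sigma^2) s). Integrating:
  E[<X>_t] = (4/5)^2 * 5^2 * (exp((2*(4/3) + (4/5)^2) t) - 1) / (2*(4/3) + (4/5)^2)
           = (4/5)^2 * 5^2 * (exp((248/75) t) - 1) / (248/75) = 150*exp(248*t/75)/31 - 150/31.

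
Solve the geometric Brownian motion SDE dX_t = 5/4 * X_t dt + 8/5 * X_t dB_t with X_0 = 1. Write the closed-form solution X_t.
X_t = 1 * exp((-3/100) * t + (8/5) * B_t)

For GBM dX = mu X dt + sigma X dB with X_0 = x_0, apply Itô to Y = log X: dY = (mu - sigma^2/2) dt + sigma dB, so Y_t = log(x_0) + (mu - sigma^2/2) t + sigma B_t and hence X_t = x_0 * exp((mu - sigma^2/2) t + sigma B_t).
With mu = 5/4, sigma = 8/5, x_0 = 1, this gives:
  X_t = 1 * exp((-3/100) * t + (8/5) * B_t).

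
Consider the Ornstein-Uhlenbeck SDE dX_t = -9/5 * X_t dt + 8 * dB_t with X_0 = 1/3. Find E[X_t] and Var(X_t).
E[X_t] = exp(-9*t/5)/3; Var(X_t) = 160/9 - 160*exp(-18*t/5)/9

The OU SDE dX = -theta X dt + sigma dB admits the integrating factor exp(theta t): d(exp(theta t) X_t) = sigma exp(theta t) dB_t. Integrating from 0 to t:
  X_t = x_0 * exp(-theta t) + sigma * int_0^t exp(-theta (t-s)) dB_s.
The Itô integral has mean 0 and (by the Itô isometry) variance sigma^2 * int_0^t exp(-2 theta (t - s)) ds = sigma^2 * (1 - exp(-2 theta t)) / (2 theta).
With theta = 9/5, sigma = 8, x_0 = 1/3:
  E[X_t] = 1/3 * exp(-9/5 t) = exp(-9*t/5)/3
  Var(X_t) = (8)^2 * (1 - exp(-2*9/5 t)) / (2 * 9/5) = 160/9 - 160*exp(-18*t/5)/9.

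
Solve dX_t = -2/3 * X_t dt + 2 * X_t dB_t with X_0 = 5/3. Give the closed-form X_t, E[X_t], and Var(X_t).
X_t = 5/3 * exp((-8/3) t + (2) B_t); E[X_t] = 5*exp(-2*t/3)/3; Var(X_t) = (25*exp(4*t) - 25)*exp(-4*t/3)/9

For GBM dX = mu X dt + sigma X dB with X_0 = x_0, apply Itô to Y = log X: dY = (mu - sigma^2/2) dt + sigma dB, so Y_t = log(x_0) + (mu - sigma^2/2) t + sigma B_t and hence X_t = x_0 * exp((mu - sigma^2/2) t + sigma B_t).
With mu = -2/3, sigma = 2, x_0 = 5/3, this gives:
  X_t = 5/3 * exp((-8/3) * t + (2) * B_t).
Since sigma*B_t ~ Normal(0, sigma^2 t), E[exp(sigma*B_t)] = exp(sigma^2 t / 2); so E[X_t] = x_0 * exp((mu - sigma^2/2) t) * exp(sigma^2 t / 2) = x_0 * exp(mu t) = 5*exp(-2*t/3)/3.
Var(X_t) = E[X_t^2] - (E[X_t])^2 = x_0^2 * exp(2 mu t) * (exp(sigma^2 t) - 1) = (25*exp(4*t) - 25)*exp(-4*t/3)/9.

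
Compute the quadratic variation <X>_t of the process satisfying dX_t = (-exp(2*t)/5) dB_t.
<X>_t = exp(4*t)/100 - 1/100

For an Itô process dX_t = a(t) dt + b(t) dB_t, the quadratic variation is <X>_t = int_0^t b(s)^2 ds (the drift term does not contribute). Here b(s) = -exp(2*s)/5, so
  b(s)^2 = exp(4*s)/25.
Integrating from 0 to t:
  <X>_t = int_0^t (exp(4*s)/25) ds = exp(4*t)/100 - 1/100.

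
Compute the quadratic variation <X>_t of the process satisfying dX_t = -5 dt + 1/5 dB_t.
<X>_t = t/25

For an Itô process dX_t = a(t) dt + b(t) dB_t, the quadratic variation is <X>_t = int_0^t b(s)^2 ds (the drift term does not contribute). Here b(s) = 1/5, so
  b(s)^2 = 1/25.
Integrating from 0 to t:
  <X>_t = int_0^t (1/25) ds = t/25.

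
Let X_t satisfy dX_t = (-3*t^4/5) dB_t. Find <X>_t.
<X>_t = t^9/25

For an Itô process dX_t = a(t) dt + b(t) dB_t, the quadratic variation is <X>_t = int_0^t b(s)^2 ds (the drift term does not contribute). Here b(s) = -3*s^4/5, so
  b(s)^2 = 9*s^8/25.
Integrating from 0 to t:
  <X>_t = int_0^t (9*s^8/25) ds = t^9/25.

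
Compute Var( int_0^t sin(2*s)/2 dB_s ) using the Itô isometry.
Var = t/8 - sin(4*t)/32

The Itô integral of a deterministic integrand f(s) has mean 0 because each increment f(s) * (B_{s+ds} - B_s) has mean 0. By the Itô isometry:
  Var( int_0^t f(s) dB_s ) = E[ (int_0^t f(s) dB_s)^2 ] = int_0^t f(s)^2 ds.
Here f(s) = sin(2*s)/2, so f(s)^2 = sin(2*s)^2/4. Integrate:
  int_0^t (sin(2*s)^2/4) ds = t/8 - sin(4*t)/32.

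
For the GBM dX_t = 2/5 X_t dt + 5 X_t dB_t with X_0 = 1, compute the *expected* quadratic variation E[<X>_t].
E[<X>_t] = 125*exp(129*t/5)/129 - 125/129

<X>_t = int_0^t (5 * X_s)^2 ds. Taking expectation inside the integral: E[<X>_t] = 5^2 * int_0^t E[X_s^2] ds. For GBM, E[X_s^2] = x_0^2 * exp((2 mu + sigma^2) s). Integrating:
  E[<X>_t] = 5^2 * 1^2 * (exp((2*(2/5) + 5^2) t) - 1) / (2*(2/5) + 5^2)
           = 5^2 * 1^2 * (exp((129/5) t) - 1) / (129/5) = 125*exp(129*t/5)/129 - 125/129.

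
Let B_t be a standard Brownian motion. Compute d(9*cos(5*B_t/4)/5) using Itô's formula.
d(9*cos(5*B_t/4)/5) = (-45*cos(5*B_t/4)/32) dt + (-9*sin(5*B_t/4)/4) dB_t

Itô's formula for f(B_t) gives d f(B_t) = f'(B_t) dB_t + (1/2) f''(B_t) dt. Compute derivatives of f(x) = 9*cos(5*x/4)/5:
  f'(x)  = -9*sin(5*x/4)/4
  f''(x) = -45*cos(5*x/4)/16
Substitute x = B_t and multiply the f'' term by 1/2:
  drift     = (1/2) * (-45*cos(5*x/4)/16) evaluated at B_t = -45*cos(5*B_t/4)/32
  diffusion = (-9*sin(5*x/4)/4) evaluated at B_t = -9*sin(5*B_t/4)/4
Therefore d(9*cos(5*B_t/4)/5) = (-45*cos(5*B_t/4)/32) dt + (-9*sin(5*B_t/4)/4) dB_t.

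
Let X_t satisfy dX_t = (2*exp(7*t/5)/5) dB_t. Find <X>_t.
<X>_t = 2*exp(14*t/5)/35 - 2/35

For an Itô process dX_t = a(t) dt + b(t) dB_t, the quadratic variation is <X>_t = int_0^t b(s)^2 ds (the drift term does not contribute). Here b(s) = 2*exp(7*s/5)/5, so
  b(s)^2 = 4*exp(14*s/5)/25.
Integrating from 0 to t:
  <X>_t = int_0^t (4*exp(14*s/5)/25) ds = 2*exp(14*t/5)/35 - 2/35.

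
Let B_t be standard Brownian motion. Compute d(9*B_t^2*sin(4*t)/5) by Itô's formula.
d(9*B_t^2*sin(4*t)/5) = (36*B_t^2*cos(4*t)/5 + 9*sin(4*t)/5) dt + (18*B_t*sin(4*t)/5) dB_t

Itô's formula for f(t, x): d f(t, B_t) = (f_t + (1/2) f_xx) dt + f_x dB_t. Compute partials of f(t, x) = 9*x^2*sin(4*t)/5:
  f_t(t,x)  = 36*x^2*cos(4*t)/5
  f_x(t,x)  = 18*x*sin(4*t)/5
  f_xx(t,x) = 18*sin(4*t)/5
Assemble drift = f_t + (1/2) f_xx = 36*x^2*cos(4*t)/5 + 9*sin(4*t)/5 and diffusion = f_x = 18*x*sin(4*t)/5. Substituting x = B_t:
  d(9*B_t^2*sin(4*t)/5) = (36*B_t^2*cos(4*t)/5 + 9*sin(4*t)/5) dt + (18*B_t*sin(4*t)/5) dB_t.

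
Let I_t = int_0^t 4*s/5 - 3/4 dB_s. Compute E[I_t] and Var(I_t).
E[I_t] = 0; Var(I_t) = t*(256*t^2 - 720*t + 675)/1200

The Itô integral of a deterministic integrand f(s) has mean 0 because each increment f(s) * (B_{s+ds} - B_s) has mean 0. By the Itô isometry:
  Var( int_0^t f(s) dB_s ) = E[ (int_0^t f(s) dB_s)^2 ] = int_0^t f(s)^2 ds.
Here f(s) = 4*s/5 - 3/4, so f(s)^2 = (16*s - 15)^2/400. Integrate:
  int_0^t ((16*s - 15)^2/400) ds = t*(256*t^2 - 720*t + 675)/1200.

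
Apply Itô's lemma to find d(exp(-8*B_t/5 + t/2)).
d(exp(-8*B_t/5 + t/2)) = (89*exp(-8*B_t/5 + t/2)/50) dt + (-8*exp(-8*B_t/5 + t/2)/5) dB_t

Itô's formula for f(t, x): d f(t, B_t) = (f_t + (1/2) f_xx) dt + f_x dB_t. Compute partials of f(t, x) = exp(t/2 - 8*x/5):
  f_t(t,x)  = exp(t/2 - 8*x/5)/2
  f_x(t,x)  = -8*exp(t/2 - 8*x/5)/5
  f_xx(t,x) = 64*exp(t/2 - 8*x/5)/25
Assemble drift = f_t + (1/2) f_xx = 89*exp(t/2 - 8*x/5)/50 and diffusion = f_x = -8*exp(t/2 - 8*x/5)/5. Substituting x = B_t:
  d(exp(-8*B_t/5 + t/2)) = (89*exp(-8*B_t/5 + t/2)/50) dt + (-8*exp(-8*B_t/5 + t/2)/5) dB_t.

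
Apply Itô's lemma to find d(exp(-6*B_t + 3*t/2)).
d(exp(-6*B_t + 3*t/2)) = (39*exp(-6*B_t + 3*t/2)/2) dt + (-6*exp(-6*B_t + 3*t/2)) dB_t

Itô's formula for f(t, x): d f(t, B_t) = (f_t + (1/2) f_xx) dt + f_x dB_t. Compute partials of f(t, x) = exp(3*t/2 - 6*x):
  f_t(t,x)  = 3*exp(3*t/2 - 6*x)/2
  f_x(t,x)  = -6*exp(3*t/2 - 6*x)
  f_xx(t,x) = 36*exp(3*t/2 - 6*x)
Assemble drift = f_t + (1/2) f_xx = 39*exp(3*t/2 - 6*x)/2 and diffusion = f_x = -6*exp(3*t/2 - 6*x). Substituting x = B_t:
  d(exp(-6*B_t + 3*t/2)) = (39*exp(-6*B_t + 3*t/2)/2) dt + (-6*exp(-6*B_t + 3*t/2)) dB_t.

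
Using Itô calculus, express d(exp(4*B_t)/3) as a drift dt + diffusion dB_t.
d(exp(4*B_t)/3) = (8*exp(4*B_t)/3) dt + (4*exp(4*B_t)/3) dB_t

Itô's formula for f(B_t) gives d f(B_t) = f'(B_t) dB_t + (1/2) f''(B_t) dt. Compute derivatives of f(x) = exp(4*x)/3:
  f'(x)  = 4*exp(4*x)/3
  f''(x) = 16*exp(4*x)/3
Substitute x = B_t and multiply the f'' term by 1/2:
  drift     = (1/2) * (16*exp(4*x)/3) evaluated at B_t = 8*exp(4*B_t)/3
  diffusion = (4*exp(4*x)/3) evaluated at B_t = 4*exp(4*B_t)/3
Therefore d(exp(4*B_t)/3) = (8*exp(4*B_t)/3) dt + (4*exp(4*B_t)/3) dB_t.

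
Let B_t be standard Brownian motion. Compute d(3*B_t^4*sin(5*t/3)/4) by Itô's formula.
d(3*B_t^4*sin(5*t/3)/4) = (B_t^2*(5*B_t^2*cos(5*t/3) + 18*sin(5*t/3))/4) dt + (3*B_t^3*sin(5*t/3)) dB_t

Itô's formula for f(t, x): d f(t, B_t) = (f_t + (1/2) f_xx) dt + f_x dB_t. Compute partials of f(t, x) = 3*x^4*sin(5*t/3)/4:
  f_t(t,x)  = 5*x^4*cos(5*t/3)/4
  f_x(t,x)  = 3*x^3*sin(5*t/3)
  f_xx(t,x) = 9*x^2*sin(5*t/3)
Assemble drift = f_t + (1/2) f_xx = x^2*(5*x^2*cos(5*t/3) + 18*sin(5*t/3))/4 and diffusion = f_x = 3*x^3*sin(5*t/3). Substituting x = B_t:
  d(3*B_t^4*sin(5*t/3)/4) = (B_t^2*(5*B_t^2*cos(5*t/3) + 18*sin(5*t/3))/4) dt + (3*B_t^3*sin(5*t/3)) dB_t.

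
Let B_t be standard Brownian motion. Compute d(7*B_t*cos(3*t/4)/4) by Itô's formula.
d(7*B_t*cos(3*t/4)/4) = (-21*B_t*sin(3*t/4)/16) dt + (7*cos(3*t/4)/4) dB_t

Itô's formula for f(t, x): d f(t, B_t) = (f_t + (1/2) f_xx) dt + f_x dB_t. Compute partials of f(t, x) = 7*x*cos(3*t/4)/4:
  f_t(t,x)  = -21*x*sin(3*t/4)/16
  f_x(t,x)  = 7*cos(3*t/4)/4
  f_xx(t,x) = 0
Assemble drift = f_t + (1/2) f_xx = -21*x*sin(3*t/4)/16 and diffusion = f_x = 7*cos(3*t/4)/4. Substituting x = B_t:
  d(7*B_t*cos(3*t/4)/4) = (-21*B_t*sin(3*t/4)/16) dt + (7*cos(3*t/4)/4) dB_t.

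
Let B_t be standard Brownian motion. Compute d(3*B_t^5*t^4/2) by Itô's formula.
d(3*B_t^5*t^4/2) = (B_t^3*t^3*(6*B_t^2 + 15*t)) dt + (15*B_t^4*t^4/2) dB_t

Itô's formula for f(t, x): d f(t, B_t) = (f_t + (1/2) f_xx) dt + f_x dB_t. Compute partials of f(t, x) = 3*t^4*x^5/2:
  f_t(t,x)  = 6*t^3*x^5
  f_x(t,x)  = 15*t^4*x^4/2
  f_xx(t,x) = 30*t^4*x^3
Assemble drift = f_t + (1/2) f_xx = t^3*x^3*(15*t + 6*x^2) and diffusion = f_x = 15*t^4*x^4/2. Substituting x = B_t:
  d(3*B_t^5*t^4/2) = (B_t^3*t^3*(6*B_t^2 + 15*t)) dt + (15*B_t^4*t^4/2) dB_t.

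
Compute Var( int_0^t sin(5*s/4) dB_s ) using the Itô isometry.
Var = t/2 - sin(5*t/2)/5

The Itô integral of a deterministic integrand f(s) has mean 0 because each increment f(s) * (B_{s+ds} - B_s) has mean 0. By the Itô isometry:
  Var( int_0^t f(s) dB_s ) = E[ (int_0^t f(s) dB_s)^2 ] = int_0^t f(s)^2 ds.
Here f(s) = sin(5*s/4), so f(s)^2 = sin(5*s/4)^2. Integrate:
  int_0^t (sin(5*s/4)^2) ds = t/2 - sin(5*t/2)/5.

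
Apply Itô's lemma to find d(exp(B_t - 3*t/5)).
d(exp(B_t - 3*t/5)) = (-exp(B_t - 3*t/5)/10) dt + (exp(B_t - 3*t/5)) dB_t

Itô's formula for f(t, x): d f(t, B_t) = (f_t + (1/2) f_xx) dt + f_x dB_t. Compute partials of f(t, x) = exp(-3*t/5 + x):
  f_t(t,x)  = -3*exp(-3*t/5 + x)/5
  f_x(t,x)  = exp(-3*t/5 + x)
  f_xx(t,x) = exp(-3*t/5 + x)
Assemble drift = f_t + (1/2) f_xx = -exp(-3*t/5 + x)/10 and diffusion = f_x = exp(-3*t/5 + x). Substituting x = B_t:
  d(exp(B_t - 3*t/5)) = (-exp(B_t - 3*t/5)/10) dt + (exp(B_t - 3*t/5)) dB_t.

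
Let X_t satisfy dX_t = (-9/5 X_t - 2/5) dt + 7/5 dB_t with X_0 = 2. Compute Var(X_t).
Var(X_t) = 49/90 - 49*exp(-18*t/5)/90

The variance V(t) = Var(X_t) satisfies V'(t) = 2 a V(t) + c^2 with V(0) = 0 (drift coefficient is linear in X, diffusion is constant). With a = -9/5, c = 7/5, the solution is
  V(t) = (c^2 / (2 a)) * (exp(2 a t) - 1)
       = ((7/5)^2 / (2*(-9/5))) * (exp((-18/5) t) - 1)
       = 49/90 - 49*exp(-18*t/5)/90.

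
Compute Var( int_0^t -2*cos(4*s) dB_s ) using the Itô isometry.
Var = 2*t + sin(4*t)*cos(4*t)/2

The Itô integral of a deterministic integrand f(s) has mean 0 because each increment f(s) * (B_{s+ds} - B_s) has mean 0. By the Itô isometry:
  Var( int_0^t f(s) dB_s ) = E[ (int_0^t f(s) dB_s)^2 ] = int_0^t f(s)^2 ds.
Here f(s) = -2*cos(4*s), so f(s)^2 = 4*cos(4*s)^2. Integrate:
  int_0^t (4*cos(4*s)^2) ds = 2*t + sin(4*t)*cos(4*t)/2.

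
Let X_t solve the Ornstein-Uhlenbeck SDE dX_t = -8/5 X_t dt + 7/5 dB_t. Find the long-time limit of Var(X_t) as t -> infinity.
lim Var(X_t) = 49/80

The OU SDE dX = -theta X dt + sigma dB admits the integrating factor exp(theta t): d(exp(theta t) X_t) = sigma exp(theta t) dB_t. Integrating from 0 to t gives X_t = x_0 * exp(-theta t) + sigma * int_0^t exp(-theta (t-s)) dB_s for any initial x_0. The Itô integral has variance (by the Itô isometry) sigma^2 * int_0^t exp(-2 theta (t - s)) ds = sigma^2 * (1 - exp(-2 theta t)) / (2 theta), independent of x_0.
With theta = 8/5, sigma = 7/5:
  Var(X_t) = (7/5)^2 * (1 - exp(-2*8/5 t)) / (2 * 8/5) = 49/80 - 49*exp(-16*t/5)/80.
As t -> infinity, exp(-2*8/5 t) -> 0, so the stationary variance is sigma^2 / (2 theta) = 49/80.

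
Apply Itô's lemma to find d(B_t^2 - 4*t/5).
d(B_t^2 - 4*t/5) = (1/5) dt + (2*B_t) dB_t

Itô's formula for f(t, x): d f(t, B_t) = (f_t + (1/2) f_xx) dt + f_x dB_t. Compute partials of f(t, x) = -4*t/5 + x^2:
  f_t(t,x)  = -4/5
  f_x(t,x)  = 2*x
  f_xx(t,x) = 2
Assemble drift = f_t + (1/2) f_xx = 1/5 and diffusion = f_x = 2*x. Substituting x = B_t:
  d(B_t^2 - 4*t/5) = (1/5) dt + (2*B_t) dB_t.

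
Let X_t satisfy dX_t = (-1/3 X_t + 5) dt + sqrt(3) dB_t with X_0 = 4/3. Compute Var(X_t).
Var(X_t) = 9/2 - 9*exp(-2*t/3)/2

The variance V(t) = Var(X_t) satisfies V'(t) = 2 a V(t) + c^2 with V(0) = 0 (drift coefficient is linear in X, diffusion is constant). With a = -1/3, c = sqrt(3), the solution is
  V(t) = (c^2 / (2 a)) * (exp(2 a t) - 1)
       = (sqrt(3)^2 / (2*(-1/3))) * (exp((-2/3) t) - 1)
       = 9/2 - 9*exp(-2*t/3)/2.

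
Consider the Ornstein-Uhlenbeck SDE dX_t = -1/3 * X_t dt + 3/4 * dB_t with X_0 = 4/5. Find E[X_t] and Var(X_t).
E[X_t] = 4*exp(-t/3)/5; Var(X_t) = 27/32 - 27*exp(-2*t/3)/32

The OU SDE dX = -theta X dt + sigma dB admits the integrating factor exp(theta t): d(exp(theta t) X_t) = sigma exp(theta t) dB_t. Integrating from 0 to t:
  X_t = x_0 * exp(-theta t) + sigma * int_0^t exp(-theta (t-s)) dB_s.
The Itô integral has mean 0 and (by the Itô isometry) variance sigma^2 * int_0^t exp(-2 theta (t - s)) ds = sigma^2 * (1 - exp(-2 theta t)) / (2 theta).
With theta = 1/3, sigma = 3/4, x_0 = 4/5:
  E[X_t] = 4/5 * exp(-1/3 t) = 4*exp(-t/3)/5
  Var(X_t) = (3/4)^2 * (1 - exp(-2*1/3 t)) / (2 * 1/3) = 27/32 - 27*exp(-2*t/3)/32.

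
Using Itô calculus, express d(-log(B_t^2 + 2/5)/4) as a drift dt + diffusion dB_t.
d(-log(B_t^2 + 2/5)/4) = (5*(5*B_t^2 - 2)/(4*(5*B_t^2 + 2)^2)) dt + (-5*B_t/(10*B_t^2 + 4)) dB_t

Itô's formula for f(B_t) gives d f(B_t) = f'(B_t) dB_t + (1/2) f''(B_t) dt. Compute derivatives of f(x) = -log(x^2 + 2/5)/4:
  f'(x)  = -5*x/(10*x^2 + 4)
  f''(x) = 5*(5*x^2 - 2)/(2*(5*x^2 + 2)^2)
Substitute x = B_t and multiply the f'' term by 1/2:
  drift     = (1/2) * (5*(5*x^2 - 2)/(2*(5*x^2 + 2)^2)) evaluated at B_t = 5*(5*B_t^2 - 2)/(4*(5*B_t^2 + 2)^2)
  diffusion = (-5*x/(10*x^2 + 4)) evaluated at B_t = -5*B_t/(10*B_t^2 + 4)
Therefore d(-log(B_t^2 + 2/5)/4) = (5*(5*B_t^2 - 2)/(4*(5*B_t^2 + 2)^2)) dt + (-5*B_t/(10*B_t^2 + 4)) dB_t.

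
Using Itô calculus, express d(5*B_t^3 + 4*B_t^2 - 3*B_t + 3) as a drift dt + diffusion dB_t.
d(5*B_t^3 + 4*B_t^2 - 3*B_t + 3) = (15*B_t + 4) dt + (15*B_t^2 + 8*B_t - 3) dB_t

Itô's formula for f(B_t) gives d f(B_t) = f'(B_t) dB_t + (1/2) f''(B_t) dt. Compute derivatives of f(x) = 5*x^3 + 4*x^2 - 3*x + 3:
  f'(x)  = 15*x^2 + 8*x - 3
  f''(x) = 30*x + 8
Substitute x = B_t and multiply the f'' term by 1/2:
  drift     = (1/2) * (30*x + 8) evaluated at B_t = 15*B_t + 4
  diffusion = (15*x^2 + 8*x - 3) evaluated at B_t = 15*B_t^2 + 8*B_t - 3
Therefore d(5*B_t^3 + 4*B_t^2 - 3*B_t + 3) = (15*B_t + 4) dt + (15*B_t^2 + 8*B_t - 3) dB_t.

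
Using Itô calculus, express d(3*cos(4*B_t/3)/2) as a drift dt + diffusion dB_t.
d(3*cos(4*B_t/3)/2) = (-4*cos(4*B_t/3)/3) dt + (-2*sin(4*B_t/3)) dB_t

Itô's formula for f(B_t) gives d f(B_t) = f'(B_t) dB_t + (1/2) f''(B_t) dt. Compute derivatives of f(x) = 3*cos(4*x/3)/2:
  f'(x)  = -2*sin(4*x/3)
  f''(x) = -8*cos(4*x/3)/3
Substitute x = B_t and multiply the f'' term by 1/2:
  drift     = (1/2) * (-8*cos(4*x/3)/3) evaluated at B_t = -4*cos(4*B_t/3)/3
  diffusion = (-2*sin(4*x/3)) evaluated at B_t = -2*sin(4*B_t/3)
Therefore d(3*cos(4*B_t/3)/2) = (-4*cos(4*B_t/3)/3) dt + (-2*sin(4*B_t/3)) dB_t.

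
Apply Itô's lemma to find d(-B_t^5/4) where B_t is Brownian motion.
d(-B_t^5/4) = (-5*B_t^3/2) dt + (-5*B_t^4/4) dB_t

Itô's formula for f(B_t) gives d f(B_t) = f'(B_t) dB_t + (1/2) f''(B_t) dt. Compute derivatives of f(x) = -x^5/4:
  f'(x)  = -5*x^4/4
  f''(x) = -5*x^3
Substitute x = B_t and multiply the f'' term by 1/2:
  drift     = (1/2) * (-5*x^3) evaluated at B_t = -5*B_t^3/2
  diffusion = (-5*x^4/4) evaluated at B_t = -5*B_t^4/4
Therefore d(-B_t^5/4) = (-5*B_t^3/2) dt + (-5*B_t^4/4) dB_t.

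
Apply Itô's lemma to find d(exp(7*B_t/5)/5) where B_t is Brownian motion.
d(exp(7*B_t/5)/5) = (49*exp(7*B_t/5)/250) dt + (7*exp(7*B_t/5)/25) dB_t

Itô's formula for f(B_t) gives d f(B_t) = f'(B_t) dB_t + (1/2) f''(B_t) dt. Compute derivatives of f(x) = exp(7*x/5)/5:
  f'(x)  = 7*exp(7*x/5)/25
  f''(x) = 49*exp(7*x/5)/125
Substitute x = B_t and multiply the f'' term by 1/2:
  drift     = (1/2) * (49*exp(7*x/5)/125) evaluated at B_t = 49*exp(7*B_t/5)/250
  diffusion = (7*exp(7*x/5)/25) evaluated at B_t = 7*exp(7*B_t/5)/25
Therefore d(exp(7*B_t/5)/5) = (49*exp(7*B_t/5)/250) dt + (7*exp(7*B_t/5)/25) dB_t.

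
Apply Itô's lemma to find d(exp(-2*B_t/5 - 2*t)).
d(exp(-2*B_t/5 - 2*t)) = (-48*exp(-2*B_t/5 - 2*t)/25) dt + (-2*exp(-2*B_t/5 - 2*t)/5) dB_t

Itô's formula for f(t, x): d f(t, B_t) = (f_t + (1/2) f_xx) dt + f_x dB_t. Compute partials of f(t, x) = exp(-2*t - 2*x/5):
  f_t(t,x)  = -2*exp(-2*t - 2*x/5)
  f_x(t,x)  = -2*exp(-2*t - 2*x/5)/5
  f_xx(t,x) = 4*exp(-2*t - 2*x/5)/25
Assemble drift = f_t + (1/2) f_xx = -48*exp(-2*t - 2*x/5)/25 and diffusion = f_x = -2*exp(-2*t - 2*x/5)/5. Substituting x = B_t:
  d(exp(-2*B_t/5 - 2*t)) = (-48*exp(-2*B_t/5 - 2*t)/25) dt + (-2*exp(-2*B_t/5 - 2*t)/5) dB_t.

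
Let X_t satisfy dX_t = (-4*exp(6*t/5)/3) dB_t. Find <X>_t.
<X>_t = 20*exp(12*t/5)/27 - 20/27

For an Itô process dX_t = a(t) dt + b(t) dB_t, the quadratic variation is <X>_t = int_0^t b(s)^2 ds (the drift term does not contribute). Here b(s) = -4*exp(6*s/5)/3, so
  b(s)^2 = 16*exp(12*s/5)/9.
Integrating from 0 to t:
  <X>_t = int_0^t (16*exp(12*s/5)/9) ds = 20*exp(12*t/5)/27 - 20/27.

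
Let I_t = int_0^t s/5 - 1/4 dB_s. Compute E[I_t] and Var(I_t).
E[I_t] = 0; Var(I_t) = t*(16*t^2 - 60*t + 75)/1200

The Itô integral of a deterministic integrand f(s) has mean 0 because each increment f(s) * (B_{s+ds} - B_s) has mean 0. By the Itô isometry:
  Var( int_0^t f(s) dB_s ) = E[ (int_0^t f(s) dB_s)^2 ] = int_0^t f(s)^2 ds.
Here f(s) = s/5 - 1/4, so f(s)^2 = (4*s - 5)^2/400. Integrate:
  int_0^t ((4*s - 5)^2/400) ds = t*(16*t^2 - 60*t + 75)/1200.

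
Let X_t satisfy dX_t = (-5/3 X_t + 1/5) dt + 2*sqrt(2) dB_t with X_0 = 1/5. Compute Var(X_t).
Var(X_t) = 12/5 - 12*exp(-10*t/3)/5

The variance V(t) = Var(X_t) satisfies V'(t) = 2 a V(t) + c^2 with V(0) = 0 (drift coefficient is linear in X, diffusion is constant). With a = -5/3, c = 2*sqrt(2), the solution is
  V(t) = (c^2 / (2 a)) * (exp(2 a t) - 1)
       = ((2*sqrt(2))^2 / (2*(-5/3))) * (exp((-10/3) t) - 1)
       = 12/5 - 12*exp(-10*t/3)/5.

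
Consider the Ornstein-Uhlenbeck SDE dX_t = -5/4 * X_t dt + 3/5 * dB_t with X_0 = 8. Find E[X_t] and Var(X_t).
E[X_t] = 8*exp(-5*t/4); Var(X_t) = 18/125 - 18*exp(-5*t/2)/125

The OU SDE dX = -theta X dt + sigma dB admits the integrating factor exp(theta t): d(exp(theta t) X_t) = sigma exp(theta t) dB_t. Integrating from 0 to t:
  X_t = x_0 * exp(-theta t) + sigma * int_0^t exp(-theta (t-s)) dB_s.
The Itô integral has mean 0 and (by the Itô isometry) variance sigma^2 * int_0^t exp(-2 theta (t - s)) ds = sigma^2 * (1 - exp(-2 theta t)) / (2 theta).
With theta = 5/4, sigma = 3/5, x_0 = 8:
  E[X_t] = 8 * exp(-5/4 t) = 8*exp(-5*t/4)
  Var(X_t) = (3/5)^2 * (1 - exp(-2*5/4 t)) / (2 * 5/4) = 18/125 - 18*exp(-5*t/2)/125.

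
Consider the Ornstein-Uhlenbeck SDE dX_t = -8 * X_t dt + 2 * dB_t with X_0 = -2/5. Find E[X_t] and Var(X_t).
E[X_t] = -2*exp(-8*t)/5; Var(X_t) = 1/4 - exp(-16*t)/4

The OU SDE dX = -theta X dt + sigma dB admits the integrating factor exp(theta t): d(exp(theta t) X_t) = sigma exp(theta t) dB_t. Integrating from 0 to t:
  X_t = x_0 * exp(-theta t) + sigma * int_0^t exp(-theta (t-s)) dB_s.
The Itô integral has mean 0 and (by the Itô isometry) variance sigma^2 * int_0^t exp(-2 theta (t - s)) ds = sigma^2 * (1 - exp(-2 theta t)) / (2 theta).
With theta = 8, sigma = 2, x_0 = -2/5:
  E[X_t] = -2/5 * exp(-8 t) = -2*exp(-8*t)/5
  Var(X_t) = (2)^2 * (1 - exp(-2*8 t)) / (2 * 8) = 1/4 - exp(-16*t)/4.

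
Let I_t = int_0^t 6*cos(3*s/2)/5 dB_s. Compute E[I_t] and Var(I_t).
E[I_t] = 0; Var(I_t) = 18*t/25 + 6*sin(3*t)/25

The Itô integral of a deterministic integrand f(s) has mean 0 because each increment f(s) * (B_{s+ds} - B_s) has mean 0. By the Itô isometry:
  Var( int_0^t f(s) dB_s ) = E[ (int_0^t f(s) dB_s)^2 ] = int_0^t f(s)^2 ds.
Here f(s) = 6*cos(3*s/2)/5, so f(s)^2 = 36*cos(3*s/2)^2/25. Integrate:
  int_0^t (36*cos(3*s/2)^2/25) ds = 18*t/25 + 6*sin(3*t)/25.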